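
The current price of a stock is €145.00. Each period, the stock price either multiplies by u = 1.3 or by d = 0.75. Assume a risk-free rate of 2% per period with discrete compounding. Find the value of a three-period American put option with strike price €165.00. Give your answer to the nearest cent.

€35.14

Risk-neutral probability p = (1 + 0.02 − 0.75)/(1.3 − 0.75) = 0.2700/0.5500 = 0.4909
Terminal stock prices: S_uuu = 318.6, S_uud = 183.8, S_udd = 106, S_ddd = 61.17
Terminal payoffs (K − S): max(-153.6, 0) = 0, max(-18.79, 0) = 0, max(58.97, 0) = 58.97, max(103.8, 0) = 103.8
Node uu (S = 245.1): continuation = 1/1.02·[0.4909·0.0000 + 0.5091·0.0000] = 0.0000; exercise value = 0.0000 ≤ continuation, so V_uu = 0.0000
Node ud (S = 141.4): continuation = 1/1.02·[0.4909·0.0000 + 0.5091·58.9688] = 29.4318; exercise value = 23.6250 ≤ continuation, so V_ud = 29.4318
Node dd (S = 81.56): continuation = 1/1.02·[0.4909·58.9688 + 0.5091·103.8281] = 80.2022; exercise value = 83.4375 > continuation, so V_dd = 83.4375 (exercise)
Node u (S = 188.5): continuation = 1/1.02·[0.4909·0.0000 + 0.5091·29.4318] = 14.6897; exercise value = 0.0000 ≤ continuation, so V_u = 14.6897
Node d (S = 108.8): continuation = 1/1.02·[0.4909·29.4318 + 0.5091·83.4375] = 55.8094; exercise value = 56.2500 > continuation, so V_d = 56.2500 (exercise)
Node 0 (S = 145): continuation = 1/1.02·[0.4909·14.6897 + 0.5091·56.2500] = 35.1448; exercise value = 20.0000 ≤ continuation, so V_0 = 35.1448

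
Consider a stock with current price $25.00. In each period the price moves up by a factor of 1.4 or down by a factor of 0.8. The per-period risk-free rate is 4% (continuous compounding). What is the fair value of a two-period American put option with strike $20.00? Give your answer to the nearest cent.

$1.32

Risk-neutral probability p = (e^0.04 − 0.8)/(1.4 − 0.8) = 0.2408/0.6000 = 0.4014
Terminal stock prices: S_uu = 49, S_ud = 28, S_dd = 16
Terminal payoffs (K − S): max(-29, 0) = 0, max(-8, 0) = 0, max(4, 0) = 4
Node u (S = 35): continuation = e^(−0.04)·[0.4014·0.0000 + 0.5986·0.0000] = 0.0000; exercise value = 0.0000 ≤ continuation, so V_u = 0.0000
Node d (S = 20): continuation = e^(−0.04)·[0.4014·0.0000 + 0.5986·4.0000] = 2.3007; exercise value = 0.0000 ≤ continuation, so V_d = 2.3007
Node 0 (S = 25): continuation = e^(−0.04)·[0.4014·0.0000 + 0.5986·2.3007] = 1.3233; exercise value = 0.0000 ≤ continuation, so V_0 = 1.3233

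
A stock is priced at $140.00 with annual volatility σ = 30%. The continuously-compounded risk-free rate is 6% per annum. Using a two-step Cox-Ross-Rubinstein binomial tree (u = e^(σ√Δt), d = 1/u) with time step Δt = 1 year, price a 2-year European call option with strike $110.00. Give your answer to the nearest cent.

$49.02

CRR parameters: u = e^(σ√Δt) = e^(0.3·√1) = 1.3499, d = 1/u = 0.7408
Per-period rate: rΔt = 0.06·1 = 0.06, so R = e^0.06 = 1.0618
Risk-neutral probability p = (e^0.06 − 0.7408)/(1.3499 − 0.7408) = 0.3210/0.6090 = 0.5271
Terminal stock prices: S_uu = 255.1, S_ud = 140, S_dd = 76.83
Terminal payoffs (S − K): max(145.1, 0) = 145.1, max(30, 0) = 30, max(-33.17, 0) = 0
Node u (S = 189): V_u = e^(−0.06)·[0.5271·145.0966 + 0.4729·30.0000] = 85.3861
Node d (S = 103.7): V_d = e^(−0.06)·[0.5271·30.0000 + 0.4729·0.0000] = 14.8918
Node 0 (S = 140): V_0 = e^(−0.06)·[0.5271·85.3861 + 0.4729·14.8918] = 49.0175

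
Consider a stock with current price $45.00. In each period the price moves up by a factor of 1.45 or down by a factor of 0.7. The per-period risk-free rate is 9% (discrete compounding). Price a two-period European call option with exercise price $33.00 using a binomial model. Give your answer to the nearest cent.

Risk-neutral probability p = (1 + 0.09 − 0.7)/(1.45 − 0.7) = 0.3900/0.7500 = 0.5200
Terminal stock prices: S_uu = 94.61, S_ud = 45.67, S_dd = 22.05
Terminal payoffs (S − K): max(61.61, 0) = 61.61, max(12.67, 0) = 12.67, max(-10.95, 0) = 0
Node u (S = 65.25): V_u = 1/1.09·[0.5200·61.6125 + 0.4800·12.6750] = 34.9748
Node d (S = 31.5): V_d = 1/1.09·[0.5200·12.6750 + 0.4800·0.0000] = 6.0468
Node 0 (S = 45): V_0 = 1/1.09·[0.5200·34.9748 + 0.4800·6.0468] = 19.3480

$19.35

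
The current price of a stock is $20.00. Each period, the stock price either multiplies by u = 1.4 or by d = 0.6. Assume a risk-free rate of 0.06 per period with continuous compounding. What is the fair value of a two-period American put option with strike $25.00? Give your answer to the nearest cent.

$6.95

Risk-neutral probability p = (e^0.06 − 0.6)/(1.4 − 0.6) = 0.4618/0.8000 = 0.5773
Terminal stock prices: S_uu = 39.2, S_ud = 16.8, S_dd = 7.2
Terminal payoffs (K − S): max(-14.2, 0) = 0, max(8.2, 0) = 8.2, max(17.8, 0) = 17.8
Node u (S = 28): continuation = e^(−0.06)·[0.5773·0.0000 + 0.4227·8.2000] = 3.2643; exercise value = 0.0000 ≤ continuation, so V_u = 3.2643
Node d (S = 12): continuation = e^(−0.06)·[0.5773·8.2000 + 0.4227·17.8000] = 11.5441; exercise value = 13.0000 > continuation, so V_d = 13.0000 (exercise)
Node 0 (S = 20): continuation = e^(−0.06)·[0.5773·3.2643 + 0.4227·13.0000] = 6.9499; exercise value = 5.0000 ≤ continuation, so V_0 = 6.9499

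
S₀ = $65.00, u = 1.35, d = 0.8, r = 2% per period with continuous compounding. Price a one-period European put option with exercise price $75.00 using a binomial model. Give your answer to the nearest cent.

$13.52

Risk-neutral probability p = (e^0.02 − 0.8)/(1.35 − 0.8) = 0.2202/0.5500 = 0.4004
Terminal stock prices: S_u = 87.75, S_d = 52
Terminal payoffs (K − S): max(-12.75, 0) = 0, max(23, 0) = 23
Node 0 (S = 65): V_0 = e^(−0.02)·[0.4004·0.0000 + 0.5996·23.0000] = 13.5185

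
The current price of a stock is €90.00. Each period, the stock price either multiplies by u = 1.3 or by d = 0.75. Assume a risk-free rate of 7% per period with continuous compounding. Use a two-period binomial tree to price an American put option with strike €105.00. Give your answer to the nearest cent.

€18.10

Risk-neutral probability p = (e^0.07 − 0.75)/(1.3 − 0.75) = 0.3225/0.5500 = 0.5864
Terminal stock prices: S_uu = 152.1, S_ud = 87.75, S_dd = 50.62
Terminal payoffs (K − S): max(-47.1, 0) = 0, max(17.25, 0) = 17.25, max(54.38, 0) = 54.38
Node u (S = 117): continuation = e^(−0.07)·[0.5864·0.0000 + 0.4136·17.2500] = 6.6526; exercise value = 0.0000 ≤ continuation, so V_u = 6.6526
Node d (S = 67.5): continuation = e^(−0.07)·[0.5864·17.2500 + 0.4136·54.3750] = 30.4014; exercise value = 37.5000 > continuation, so V_d = 37.5000 (exercise)
Node 0 (S = 90): continuation = e^(−0.07)·[0.5864·6.6526 + 0.4136·37.5000] = 18.0994; exercise value = 15.0000 ≤ continuation, so V_0 = 18.0994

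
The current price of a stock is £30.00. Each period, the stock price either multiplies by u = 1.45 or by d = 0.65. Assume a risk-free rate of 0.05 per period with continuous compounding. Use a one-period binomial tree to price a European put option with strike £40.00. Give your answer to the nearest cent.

£9.72

Risk-neutral probability p = (e^0.05 − 0.65)/(1.45 − 0.65) = 0.4013/0.8000 = 0.5016
Terminal stock prices: S_u = 43.5, S_d = 19.5
Terminal payoffs (K − S): max(-3.5, 0) = 0, max(20.5, 0) = 20.5
Node 0 (S = 30): V_0 = e^(−0.05)·[0.5016·0.0000 + 0.4984·20.5000] = 9.7191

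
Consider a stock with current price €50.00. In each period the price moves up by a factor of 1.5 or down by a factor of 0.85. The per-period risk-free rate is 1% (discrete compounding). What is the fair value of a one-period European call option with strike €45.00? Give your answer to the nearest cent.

€7.31

Risk-neutral probability p = (1 + 0.01 − 0.85)/(1.5 − 0.85) = 0.1600/0.6500 = 0.2462
Terminal stock prices: S_u = 75, S_d = 42.5
Terminal payoffs (S − K): max(30, 0) = 30, max(-2.5, 0) = 0
Node 0 (S = 50): V_0 = 1/1.01·[0.2462·30.0000 + 0.7538·0.0000] = 7.3115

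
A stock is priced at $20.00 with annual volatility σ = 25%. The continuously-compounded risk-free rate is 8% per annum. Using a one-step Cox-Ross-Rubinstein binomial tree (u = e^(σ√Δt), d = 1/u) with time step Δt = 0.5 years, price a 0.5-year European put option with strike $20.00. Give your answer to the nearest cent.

CRR parameters: u = e^(σ√Δt) = e^(0.25·√0.5) = 1.1934, d = 1/u = 0.8380
Per-period rate: rΔt = 0.08·0.5 = 0.04, so R = e^0.04 = 1.0408
Risk-neutral probability p = (e^0.04 − 0.8380)/(1.1934 − 0.8380) = 0.2028/0.3554 = 0.5708
Terminal stock prices: S_u = 23.87, S_d = 16.76
Terminal payoffs (K − S): max(-3.867, 0) = 0, max(3.241, 0) = 3.241
Node 0 (S = 20): V_0 = e^(−0.04)·[0.5708·0.0000 + 0.4292·3.2407] = 1.3365

$1.34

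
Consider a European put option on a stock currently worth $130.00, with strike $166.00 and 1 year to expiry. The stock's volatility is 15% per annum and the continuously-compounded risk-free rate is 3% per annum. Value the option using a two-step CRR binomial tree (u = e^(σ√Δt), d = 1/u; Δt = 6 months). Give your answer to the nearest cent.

CRR parameters: u = e^(σ√Δt) = e^(0.15·√0.5) = 1.1119, d = 1/u = 0.8994
Per-period rate: rΔt = 0.03·0.5 = 0.015, so R = e^0.015 = 1.0151
Risk-neutral probability p = (e^0.015 − 0.8994)/(1.1119 − 0.8994) = 0.1157/0.2125 = 0.5446
Terminal stock prices: S_uu = 160.7, S_ud = 130, S_dd = 105.2
Terminal payoffs (K − S): max(5.28, 0) = 5.28, max(36, 0) = 36, max(60.85, 0) = 60.85
Node u (S = 144.5): V_u = e^(−0.015)·[0.5446·5.2796 + 0.4554·36.0000] = 18.9822
Node d (S = 116.9): V_d = e^(−0.015)·[0.5446·36.0000 + 0.4554·60.8485] = 46.6111
Node 0 (S = 130): V_0 = e^(−0.015)·[0.5446·18.9822 + 0.4554·46.6111] = 31.0940

$31.09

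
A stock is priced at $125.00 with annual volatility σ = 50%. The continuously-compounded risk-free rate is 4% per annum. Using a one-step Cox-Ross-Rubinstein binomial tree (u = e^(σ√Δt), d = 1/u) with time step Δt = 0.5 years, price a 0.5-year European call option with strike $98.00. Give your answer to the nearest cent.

CRR parameters: u = e^(σ√Δt) = e^(0.5·√0.5) = 1.4241, d = 1/u = 0.7022
Per-period rate: rΔt = 0.04·0.5 = 0.02, so R = e^0.02 = 1.0202
Risk-neutral probability p = (e^0.02 − 0.7022)/(1.4241 − 0.7022) = 0.3180/0.7219 = 0.4405
Terminal stock prices: S_u = 178, S_d = 87.77
Terminal payoffs (S − K): max(80.01, 0) = 80.01, max(-10.23, 0) = 0
Node 0 (S = 125): V_0 = e^(−0.02)·[0.4405·80.0149 + 0.5595·0.0000] = 34.5489

$34.55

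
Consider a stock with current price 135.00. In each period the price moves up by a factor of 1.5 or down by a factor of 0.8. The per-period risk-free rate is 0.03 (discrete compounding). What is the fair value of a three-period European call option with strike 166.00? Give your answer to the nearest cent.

24.73

Risk-neutral probability p = (1 + 0.03 − 0.8)/(1.5 − 0.8) = 0.2300/0.7000 = 0.3286
Terminal stock prices: S_uuu = 455.6, S_uud = 243, S_udd = 129.6, S_ddd = 69.12
Terminal payoffs (S − K): max(289.6, 0) = 289.6, max(77, 0) = 77, max(-36.4, 0) = 0, max(-96.88, 0) = 0
Node uu (S = 303.8): V_uu = 1/1.03·[0.3286·289.6250 + 0.6714·77.0000] = 142.5850
Node ud (S = 162): V_ud = 1/1.03·[0.3286·77.0000 + 0.6714·0.0000] = 24.5631
Node dd (S = 86.4): V_dd = 1/1.03·[0.3286·0.0000 + 0.6714·0.0000] = 0.0000
Node u (S = 202.5): V_u = 1/1.03·[0.3286·142.5850 + 0.6714·24.5631] = 61.4968
Node d (S = 108): V_d = 1/1.03·[0.3286·24.5631 + 0.6714·0.0000] = 7.8357
Node 0 (S = 135): V_0 = 1/1.03·[0.3286·61.4968 + 0.6714·7.8357] = 24.7254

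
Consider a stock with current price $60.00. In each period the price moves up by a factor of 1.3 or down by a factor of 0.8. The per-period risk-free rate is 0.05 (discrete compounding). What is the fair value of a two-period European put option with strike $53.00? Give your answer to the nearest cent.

Risk-neutral probability p = (1 + 0.05 − 0.8)/(1.3 − 0.8) = 0.2500/0.5000 = 0.5000
Terminal stock prices: S_uu = 101.4, S_ud = 62.4, S_dd = 38.4
Terminal payoffs (K − S): max(-48.4, 0) = 0, max(-9.4, 0) = 0, max(14.6, 0) = 14.6
Node u (S = 78): V_u = 1/1.05·[0.5000·0.0000 + 0.5000·0.0000] = 0.0000
Node d (S = 48): V_d = 1/1.05·[0.5000·0.0000 + 0.5000·14.6000] = 6.9524
Node 0 (S = 60): V_0 = 1/1.05·[0.5000·0.0000 + 0.5000·6.9524] = 3.3107

$3.31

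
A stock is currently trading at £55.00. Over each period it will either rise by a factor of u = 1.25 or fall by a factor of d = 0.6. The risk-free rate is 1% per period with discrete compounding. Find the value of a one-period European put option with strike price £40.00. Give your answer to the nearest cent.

Risk-neutral probability p = (1 + 0.01 − 0.6)/(1.25 − 0.6) = 0.4100/0.6500 = 0.6308
Terminal stock prices: S_u = 68.75, S_d = 33
Terminal payoffs (K − S): max(-28.75, 0) = 0, max(7, 0) = 7
Node 0 (S = 55): V_0 = 1/1.01·[0.6308·0.0000 + 0.3692·7.0000] = 2.5590

£2.56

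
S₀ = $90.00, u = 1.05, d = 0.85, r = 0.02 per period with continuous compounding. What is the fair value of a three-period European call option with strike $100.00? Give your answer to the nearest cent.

Risk-neutral probability p = (e^0.02 − 0.85)/(1.05 − 0.85) = 0.1702/0.2000 = 0.8510
Terminal stock prices: S_uuu = 104.2, S_uud = 84.34, S_udd = 68.28, S_ddd = 55.27
Terminal payoffs (S − K): max(4.186, 0) = 4.186, max(-15.66, 0) = 0, max(-31.72, 0) = 0, max(-44.73, 0) = 0
Node uu (S = 99.23): V_uu = e^(−0.02)·[0.8510·4.1863 + 0.1490·0.0000] = 3.4920
Node ud (S = 80.33): V_ud = e^(−0.02)·[0.8510·0.0000 + 0.1490·0.0000] = 0.0000
Node dd (S = 65.02): V_dd = e^(−0.02)·[0.8510·0.0000 + 0.1490·0.0000] = 0.0000
Node u (S = 94.5): V_u = e^(−0.02)·[0.8510·3.4920 + 0.1490·0.0000] = 2.9129
Node d (S = 76.5): V_d = e^(−0.02)·[0.8510·0.0000 + 0.1490·0.0000] = 0.0000
Node 0 (S = 90): V_0 = e^(−0.02)·[0.8510·2.9129 + 0.1490·0.0000] = 2.4298

$2.43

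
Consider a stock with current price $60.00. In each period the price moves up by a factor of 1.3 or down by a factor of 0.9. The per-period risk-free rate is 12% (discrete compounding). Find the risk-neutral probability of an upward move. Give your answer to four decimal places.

Risk-neutral probability p = (1 + 0.12 − 0.9)/(1.3 − 0.9) = 0.2200/0.4000 = 0.5500

p = 0.5500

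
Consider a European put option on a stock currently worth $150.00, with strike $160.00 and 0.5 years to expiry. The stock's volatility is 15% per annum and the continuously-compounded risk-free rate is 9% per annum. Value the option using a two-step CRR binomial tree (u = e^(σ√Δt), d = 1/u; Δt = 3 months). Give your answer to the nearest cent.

CRR parameters: u = e^(σ√Δt) = e^(0.15·√0.25) = 1.0779, d = 1/u = 0.9277
Per-period rate: rΔt = 0.09·0.25 = 0.0225, so R = e^0.0225 = 1.0228
Risk-neutral probability p = (e^0.0225 − 0.9277)/(1.0779 − 0.9277) = 0.0950/0.1501 = 0.6328
Terminal stock prices: S_uu = 174.3, S_ud = 150, S_dd = 129.1
Terminal payoffs (K − S): max(-14.28, 0) = 0, max(10, 0) = 10, max(30.89, 0) = 30.89
Node u (S = 161.7): V_u = e^(−0.0225)·[0.6328·0.0000 + 0.3672·10.0000] = 3.5901
Node d (S = 139.2): V_d = e^(−0.0225)·[0.6328·10.0000 + 0.3672·30.8938] = 17.2787
Node 0 (S = 150): V_0 = e^(−0.0225)·[0.6328·3.5901 + 0.3672·17.2787] = 8.4246

$8.42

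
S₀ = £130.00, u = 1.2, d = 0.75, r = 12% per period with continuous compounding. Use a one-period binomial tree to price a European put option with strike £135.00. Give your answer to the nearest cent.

Risk-neutral probability p = (e^0.12 − 0.75)/(1.2 − 0.75) = 0.3775/0.4500 = 0.8389
Terminal stock prices: S_u = 156, S_d = 97.5
Terminal payoffs (K − S): max(-21, 0) = 0, max(37.5, 0) = 37.5
Node 0 (S = 130): V_0 = e^(−0.12)·[0.8389·0.0000 + 0.1611·37.5000] = 5.3587

£5.36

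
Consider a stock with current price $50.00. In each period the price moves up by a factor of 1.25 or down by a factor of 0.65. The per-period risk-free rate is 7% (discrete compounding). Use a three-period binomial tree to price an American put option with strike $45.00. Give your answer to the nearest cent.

$4.46

Risk-neutral probability p = (1 + 0.07 − 0.65)/(1.25 − 0.65) = 0.4200/0.6000 = 0.7000
Terminal stock prices: S_uuu = 97.66, S_uud = 50.78, S_udd = 26.41, S_ddd = 13.73
Terminal payoffs (K − S): max(-52.66, 0) = 0, max(-5.781, 0) = 0, max(18.59, 0) = 18.59, max(31.27, 0) = 31.27
Node uu (S = 78.12): continuation = 1/1.07·[0.7000·0.0000 + 0.3000·0.0000] = 0.0000; exercise value = 0.0000 ≤ continuation, so V_uu = 0.0000
Node ud (S = 40.62): continuation = 1/1.07·[0.7000·0.0000 + 0.3000·18.5937] = 5.2132; exercise value = 4.3750 ≤ continuation, so V_ud = 5.2132
Node dd (S = 21.13): continuation = 1/1.07·[0.7000·18.5937 + 0.3000·31.2687] = 20.9311; exercise value = 23.8750 > continuation, so V_dd = 23.8750 (exercise)
Node u (S = 62.5): continuation = 1/1.07·[0.7000·0.0000 + 0.3000·5.2132] = 1.4616; exercise value = 0.0000 ≤ continuation, so V_u = 1.4616
Node d (S = 32.5): continuation = 1/1.07·[0.7000·5.2132 + 0.3000·23.8750] = 10.1044; exercise value = 12.5000 > continuation, so V_d = 12.5000 (exercise)
Node 0 (S = 50): continuation = 1/1.07·[0.7000·1.4616 + 0.3000·12.5000] = 4.4609; exercise value = 0.0000 ≤ continuation, so V_0 = 4.4609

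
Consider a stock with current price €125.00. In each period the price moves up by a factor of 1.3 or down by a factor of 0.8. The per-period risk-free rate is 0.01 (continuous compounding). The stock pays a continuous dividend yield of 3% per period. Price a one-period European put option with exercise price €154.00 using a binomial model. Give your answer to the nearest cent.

€34.19

Per-period risk-free factor R = e^0.01 = 1.0101; dividend-adjusted growth = e^(0.01−0.03) = 0.9802.
Risk-neutral probability p = (0.9802 − 0.8)/(1.3 − 0.8) = 0.1802/0.5000 = 0.3604
Terminal stock prices: S_u = 162.5, S_d = 100
Terminal payoffs (K − S): max(-8.5, 0) = 0, max(54, 0) = 54
Node 0 (S = 125): V_0 = e^(−0.01)·[0.3604·0.0000 + 0.6396·54.0000] = 34.1949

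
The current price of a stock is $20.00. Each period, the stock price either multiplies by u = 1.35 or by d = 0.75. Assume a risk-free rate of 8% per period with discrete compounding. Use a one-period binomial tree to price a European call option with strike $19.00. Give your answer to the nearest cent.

Risk-neutral probability p = (1 + 0.08 − 0.75)/(1.35 − 0.75) = 0.3300/0.6000 = 0.5500
Terminal stock prices: S_u = 27, S_d = 15
Terminal payoffs (S − K): max(8, 0) = 8, max(-4, 0) = 0
Node 0 (S = 20): V_0 = 1/1.08·[0.5500·8.0000 + 0.4500·0.0000] = 4.0741

$4.07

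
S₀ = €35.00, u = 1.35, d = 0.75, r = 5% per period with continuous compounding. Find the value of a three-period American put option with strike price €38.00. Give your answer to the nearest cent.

Risk-neutral probability p = (e^0.05 − 0.75)/(1.35 − 0.75) = 0.3013/0.6000 = 0.5021
Terminal stock prices: S_uuu = 86.11, S_uud = 47.84, S_udd = 26.58, S_ddd = 14.77
Terminal payoffs (K − S): max(-48.11, 0) = 0, max(-9.841, 0) = 0, max(11.42, 0) = 11.42, max(23.23, 0) = 23.23
Node uu (S = 63.79): continuation = e^(−0.05)·[0.5021·0.0000 + 0.4979·0.0000] = 0.0000; exercise value = 0.0000 ≤ continuation, so V_uu = 0.0000
Node ud (S = 35.44): continuation = e^(−0.05)·[0.5021·0.0000 + 0.4979·11.4219] = 5.4094; exercise value = 2.5625 ≤ continuation, so V_ud = 5.4094
Node dd (S = 19.69): continuation = e^(−0.05)·[0.5021·11.4219 + 0.4979·23.2344] = 16.4592; exercise value = 18.3125 > continuation, so V_dd = 18.3125 (exercise)
Node u (S = 47.25): continuation = e^(−0.05)·[0.5021·0.0000 + 0.4979·5.4094] = 2.5619; exercise value = 0.0000 ≤ continuation, so V_u = 2.5619
Node d (S = 26.25): continuation = e^(−0.05)·[0.5021·5.4094 + 0.4979·18.3125] = 11.2565; exercise value = 11.7500 > continuation, so V_d = 11.7500 (exercise)
Node 0 (S = 35): continuation = e^(−0.05)·[0.5021·2.5619 + 0.4979·11.7500] = 6.7884; exercise value = 3.0000 ≤ continuation, so V_0 = 6.7884

€6.79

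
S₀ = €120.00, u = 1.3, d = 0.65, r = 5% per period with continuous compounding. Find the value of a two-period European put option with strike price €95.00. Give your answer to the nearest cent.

Risk-neutral probability p = (e^0.05 − 0.65)/(1.3 − 0.65) = 0.4013/0.6500 = 0.6173
Terminal stock prices: S_uu = 202.8, S_ud = 101.4, S_dd = 50.7
Terminal payoffs (K − S): max(-107.8, 0) = 0, max(-6.4, 0) = 0, max(44.3, 0) = 44.3
Node u (S = 156): V_u = e^(−0.05)·[0.6173·0.0000 + 0.3827·0.0000] = 0.0000
Node d (S = 78): V_d = e^(−0.05)·[0.6173·0.0000 + 0.3827·44.3000] = 16.1251
Node 0 (S = 120): V_0 = e^(−0.05)·[0.6173·0.0000 + 0.3827·16.1251] = 5.8695

€5.87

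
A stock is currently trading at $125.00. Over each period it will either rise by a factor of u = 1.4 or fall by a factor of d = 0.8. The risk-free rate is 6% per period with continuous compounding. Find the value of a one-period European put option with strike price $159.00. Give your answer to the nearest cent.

$31.32

Risk-neutral probability p = (e^0.06 − 0.8)/(1.4 − 0.8) = 0.2618/0.6000 = 0.4364
Terminal stock prices: S_u = 175, S_d = 100
Terminal payoffs (K − S): max(-16, 0) = 0, max(59, 0) = 59
Node 0 (S = 125): V_0 = e^(−0.06)·[0.4364·0.0000 + 0.5636·59.0000] = 31.3163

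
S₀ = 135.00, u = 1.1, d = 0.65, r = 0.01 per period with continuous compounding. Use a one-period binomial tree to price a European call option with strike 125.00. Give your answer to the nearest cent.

Risk-neutral probability p = (e^0.01 − 0.65)/(1.1 − 0.65) = 0.3601/0.4500 = 0.8001
Terminal stock prices: S_u = 148.5, S_d = 87.75
Terminal payoffs (S − K): max(23.5, 0) = 23.5, max(-37.25, 0) = 0
Node 0 (S = 135): V_0 = e^(−0.01)·[0.8001·23.5000 + 0.1999·0.0000] = 18.6155

18.62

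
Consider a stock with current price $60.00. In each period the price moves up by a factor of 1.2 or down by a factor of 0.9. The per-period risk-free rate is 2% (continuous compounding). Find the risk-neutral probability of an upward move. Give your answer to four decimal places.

Risk-neutral probability p = (e^0.02 − 0.9)/(1.2 − 0.9) = 0.1202/0.3000 = 0.4007

p = 0.4007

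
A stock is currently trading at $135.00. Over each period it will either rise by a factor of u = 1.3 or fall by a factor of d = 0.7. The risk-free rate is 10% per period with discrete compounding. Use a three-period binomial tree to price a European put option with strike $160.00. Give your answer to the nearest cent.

Risk-neutral probability p = (1 + 0.1 − 0.7)/(1.3 − 0.7) = 0.4000/0.6000 = 0.6667
Terminal stock prices: S_uuu = 296.6, S_uud = 159.7, S_udd = 85.99, S_ddd = 46.3
Terminal payoffs (K − S): max(-136.6, 0) = 0, max(0.295, 0) = 0.295, max(74.01, 0) = 74.01, max(113.7, 0) = 113.7
Node uu (S = 228.2): V_uu = 1/1.1·[0.6667·0.0000 + 0.3333·0.2950] = 0.0894
Node ud (S = 122.8): V_ud = 1/1.1·[0.6667·0.2950 + 0.3333·74.0050] = 22.6045
Node dd (S = 66.15): V_dd = 1/1.1·[0.6667·74.0050 + 0.3333·113.6950] = 79.3045
Node u (S = 175.5): V_u = 1/1.1·[0.6667·0.0894 + 0.3333·22.6045] = 6.9040
Node d (S = 94.5): V_d = 1/1.1·[0.6667·22.6045 + 0.3333·79.3045] = 37.7314
Node 0 (S = 135): V_0 = 1/1.1·[0.6667·6.9040 + 0.3333·37.7314] = 15.6180

$15.62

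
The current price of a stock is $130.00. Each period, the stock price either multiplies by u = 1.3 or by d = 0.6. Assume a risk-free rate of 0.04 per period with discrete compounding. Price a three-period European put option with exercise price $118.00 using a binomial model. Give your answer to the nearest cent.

$17.32

Risk-neutral probability p = (1 + 0.04 − 0.6)/(1.3 − 0.6) = 0.4400/0.7000 = 0.6286
Terminal stock prices: S_uuu = 285.6, S_uud = 131.8, S_udd = 60.84, S_ddd = 28.08
Terminal payoffs (K − S): max(-167.6, 0) = 0, max(-13.82, 0) = 0, max(57.16, 0) = 57.16, max(89.92, 0) = 89.92
Node uu (S = 219.7): V_uu = 1/1.04·[0.6286·0.0000 + 0.3714·0.0000] = 0.0000
Node ud (S = 101.4): V_ud = 1/1.04·[0.6286·0.0000 + 0.3714·57.1600] = 20.4143
Node dd (S = 46.8): V_dd = 1/1.04·[0.6286·57.1600 + 0.3714·89.9200] = 66.6615
Node u (S = 169): V_u = 1/1.04·[0.6286·0.0000 + 0.3714·20.4143] = 7.2908
Node d (S = 78): V_d = 1/1.04·[0.6286·20.4143 + 0.3714·66.6615] = 36.1460
Node 0 (S = 130): V_0 = 1/1.04·[0.6286·7.2908 + 0.3714·36.1460] = 17.3158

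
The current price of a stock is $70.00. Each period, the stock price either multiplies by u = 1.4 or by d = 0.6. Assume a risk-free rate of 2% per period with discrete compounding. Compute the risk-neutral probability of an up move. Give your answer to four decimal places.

p = 0.5250

Risk-neutral probability p = (1 + 0.02 − 0.6)/(1.4 − 0.6) = 0.4200/0.8000 = 0.5250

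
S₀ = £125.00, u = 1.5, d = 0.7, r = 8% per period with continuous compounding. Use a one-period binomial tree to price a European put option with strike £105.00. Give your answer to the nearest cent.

Risk-neutral probability p = (e^0.08 − 0.7)/(1.5 − 0.7) = 0.3833/0.8000 = 0.4791
Terminal stock prices: S_u = 187.5, S_d = 87.5
Terminal payoffs (K − S): max(-82.5, 0) = 0, max(17.5, 0) = 17.5
Node 0 (S = 125): V_0 = e^(−0.08)·[0.4791·0.0000 + 0.5209·17.5000] = 8.4148

£8.41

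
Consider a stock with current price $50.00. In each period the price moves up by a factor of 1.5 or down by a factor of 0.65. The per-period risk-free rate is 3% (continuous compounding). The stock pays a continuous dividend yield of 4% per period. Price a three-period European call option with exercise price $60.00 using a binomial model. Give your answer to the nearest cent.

Per-period risk-free factor R = e^0.03 = 1.0305; dividend-adjusted growth = e^(0.03−0.04) = 0.9900.
Risk-neutral probability p = (0.9900 − 0.65)/(1.5 − 0.65) = 0.3400/0.8500 = 0.4001
Terminal stock prices: S_uuu = 168.8, S_uud = 73.12, S_udd = 31.69, S_ddd = 13.73
Terminal payoffs (S − K): max(108.8, 0) = 108.8, max(13.12, 0) = 13.12, max(-28.31, 0) = 0, max(-46.27, 0) = 0
Node uu (S = 112.5): V_uu = e^(−0.03)·[0.4001·108.7500 + 0.5999·13.1250] = 49.8621
Node ud (S = 48.75): V_ud = e^(−0.03)·[0.4001·13.1250 + 0.5999·0.0000] = 5.0956
Node dd (S = 21.13): V_dd = e^(−0.03)·[0.4001·0.0000 + 0.5999·0.0000] = 0.0000
Node u (S = 75): V_u = e^(−0.03)·[0.4001·49.8621 + 0.5999·5.0956] = 22.3249
Node d (S = 32.5): V_d = e^(−0.03)·[0.4001·5.0956 + 0.5999·0.0000] = 1.9783
Node 0 (S = 50): V_0 = e^(−0.03)·[0.4001·22.3249 + 0.5999·1.9783] = 9.8191

$9.82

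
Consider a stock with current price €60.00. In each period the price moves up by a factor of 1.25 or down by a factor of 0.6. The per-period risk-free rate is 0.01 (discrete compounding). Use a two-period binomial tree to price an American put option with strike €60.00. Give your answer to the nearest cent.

Risk-neutral probability p = (1 + 0.01 − 0.6)/(1.25 − 0.6) = 0.4100/0.6500 = 0.6308
Terminal stock prices: S_uu = 93.75, S_ud = 45, S_dd = 21.6
Terminal payoffs (K − S): max(-33.75, 0) = 0, max(15, 0) = 15, max(38.4, 0) = 38.4
Node u (S = 75): continuation = 1/1.01·[0.6308·0.0000 + 0.3692·15.0000] = 5.4836; exercise value = 0.0000 ≤ continuation, so V_u = 5.4836
Node d (S = 36): continuation = 1/1.01·[0.6308·15.0000 + 0.3692·38.4000] = 23.4059; exercise value = 24.0000 > continuation, so V_d = 24.0000 (exercise)
Node 0 (S = 60): continuation = 1/1.01·[0.6308·5.4836 + 0.3692·24.0000] = 12.1985; exercise value = 0.0000 ≤ continuation, so V_0 = 12.1985

€12.20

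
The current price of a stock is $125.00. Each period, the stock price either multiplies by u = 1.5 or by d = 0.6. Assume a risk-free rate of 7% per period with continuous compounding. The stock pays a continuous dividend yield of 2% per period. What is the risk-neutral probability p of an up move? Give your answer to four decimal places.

Per-period risk-free factor R = e^0.07 = 1.0725; dividend-adjusted growth = e^(0.07−0.02) = 1.0513.
Risk-neutral probability p = (1.0513 − 0.6)/(1.5 − 0.6) = 0.4513/0.9000 = 0.5014

p = 0.5014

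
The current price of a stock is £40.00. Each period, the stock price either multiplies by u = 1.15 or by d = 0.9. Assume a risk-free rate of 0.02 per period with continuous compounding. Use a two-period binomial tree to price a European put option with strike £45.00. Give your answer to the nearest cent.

£4.99

Risk-neutral probability p = (e^0.02 − 0.9)/(1.15 − 0.9) = 0.1202/0.2500 = 0.4808
Terminal stock prices: S_uu = 52.9, S_ud = 41.4, S_dd = 32.4
Terminal payoffs (K − S): max(-7.9, 0) = 0, max(3.6, 0) = 3.6, max(12.6, 0) = 12.6
Node u (S = 46): V_u = e^(−0.02)·[0.4808·0.0000 + 0.5192·3.6000] = 1.8321
Node d (S = 36): V_d = e^(−0.02)·[0.4808·3.6000 + 0.5192·12.6000] = 8.1089
Node 0 (S = 40): V_0 = e^(−0.02)·[0.4808·1.8321 + 0.5192·8.1089] = 4.9902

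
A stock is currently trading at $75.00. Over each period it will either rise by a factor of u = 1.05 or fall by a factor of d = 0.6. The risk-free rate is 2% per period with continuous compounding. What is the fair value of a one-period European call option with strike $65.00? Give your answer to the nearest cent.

$12.59

Risk-neutral probability p = (e^0.02 − 0.6)/(1.05 − 0.6) = 0.4202/0.4500 = 0.9338
Terminal stock prices: S_u = 78.75, S_d = 45
Terminal payoffs (S − K): max(13.75, 0) = 13.75, max(-20, 0) = 0
Node 0 (S = 75): V_0 = e^(−0.02)·[0.9338·13.7500 + 0.0662·0.0000] = 12.5852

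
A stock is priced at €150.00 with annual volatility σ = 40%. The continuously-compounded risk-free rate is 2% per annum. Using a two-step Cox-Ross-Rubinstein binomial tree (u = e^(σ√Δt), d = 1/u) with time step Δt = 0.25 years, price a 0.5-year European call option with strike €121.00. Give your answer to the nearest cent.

CRR parameters: u = e^(σ√Δt) = e^(0.4·√0.25) = 1.2214, d = 1/u = 0.8187
Per-period rate: rΔt = 0.02·0.25 = 0.005, so R = e^0.005 = 1.0050
Risk-neutral probability p = (e^0.005 − 0.8187)/(1.2214 − 0.8187) = 0.1863/0.4027 = 0.4626
Terminal stock prices: S_uu = 223.8, S_ud = 150, S_dd = 100.5
Terminal payoffs (S − K): max(102.8, 0) = 102.8, max(29, 0) = 29, max(-20.45, 0) = 0
Node u (S = 183.2): V_u = e^(−0.005)·[0.4626·102.7737 + 0.5374·29.0000] = 62.8139
Node d (S = 122.8): V_d = e^(−0.005)·[0.4626·29.0000 + 0.5374·0.0000] = 13.3489
Node 0 (S = 150): V_0 = e^(−0.005)·[0.4626·62.8139 + 0.5374·13.3489] = 36.0514

€36.05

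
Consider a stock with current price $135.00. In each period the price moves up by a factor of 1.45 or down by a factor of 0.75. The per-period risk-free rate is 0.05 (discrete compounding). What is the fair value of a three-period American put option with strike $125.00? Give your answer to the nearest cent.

$18.13

Risk-neutral probability p = (1 + 0.05 − 0.75)/(1.45 − 0.75) = 0.3000/0.7000 = 0.4286
Terminal stock prices: S_uuu = 411.6, S_uud = 212.9, S_udd = 110.1, S_ddd = 56.95
Terminal payoffs (K − S): max(-286.6, 0) = 0, max(-87.88, 0) = 0, max(14.89, 0) = 14.89, max(68.05, 0) = 68.05
Node uu (S = 283.8): continuation = 1/1.05·[0.4286·0.0000 + 0.5714·0.0000] = 0.0000; exercise value = 0.0000 ≤ continuation, so V_uu = 0.0000
Node ud (S = 146.8): continuation = 1/1.05·[0.4286·0.0000 + 0.5714·14.8906] = 8.1037; exercise value = 0.0000 ≤ continuation, so V_ud = 8.1037
Node dd (S = 75.94): continuation = 1/1.05·[0.4286·14.8906 + 0.5714·68.0469] = 43.1101; exercise value = 49.0625 > continuation, so V_dd = 49.0625 (exercise)
Node u (S = 195.8): continuation = 1/1.05·[0.4286·0.0000 + 0.5714·8.1037] = 4.4102; exercise value = 0.0000 ≤ continuation, so V_u = 4.4102
Node d (S = 101.2): continuation = 1/1.05·[0.4286·8.1037 + 0.5714·49.0625] = 30.0083; exercise value = 23.7500 ≤ continuation, so V_d = 30.0083
Node 0 (S = 135): continuation = 1/1.05·[0.4286·4.4102 + 0.5714·30.0083] = 18.1311; exercise value = 0.0000 ≤ continuation, so V_0 = 18.1311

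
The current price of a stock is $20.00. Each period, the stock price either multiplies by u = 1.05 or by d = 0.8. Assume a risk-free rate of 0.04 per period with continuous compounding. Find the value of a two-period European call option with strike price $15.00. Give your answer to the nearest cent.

Risk-neutral probability p = (e^0.04 − 0.8)/(1.05 − 0.8) = 0.2408/0.2500 = 0.9632
Terminal stock prices: S_uu = 22.05, S_ud = 16.8, S_dd = 12.8
Terminal payoffs (S − K): max(7.05, 0) = 7.05, max(1.8, 0) = 1.8, max(-2.2, 0) = 0
Node u (S = 21): V_u = e^(−0.04)·[0.9632·7.0500 + 0.0368·1.8000] = 6.5882
Node d (S = 16): V_d = e^(−0.04)·[0.9632·1.8000 + 0.0368·0.0000] = 1.6659
Node 0 (S = 20): V_0 = e^(−0.04)·[0.9632·6.5882 + 0.0368·1.6659] = 6.1560

$6.16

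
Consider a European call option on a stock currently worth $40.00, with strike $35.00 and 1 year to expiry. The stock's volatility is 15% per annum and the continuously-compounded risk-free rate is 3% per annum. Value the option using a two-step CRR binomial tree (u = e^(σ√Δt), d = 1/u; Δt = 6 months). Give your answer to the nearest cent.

CRR parameters: u = e^(σ√Δt) = e^(0.15·√0.5) = 1.1119, d = 1/u = 0.8994
Per-period rate: rΔt = 0.03·0.5 = 0.015, so R = e^0.015 = 1.0151
Risk-neutral probability p = (e^0.015 − 0.8994)/(1.1119 − 0.8994) = 0.1157/0.2125 = 0.5446
Terminal stock prices: S_uu = 49.45, S_ud = 40, S_dd = 32.35
Terminal payoffs (S − K): max(14.45, 0) = 14.45, max(5, 0) = 5, max(-2.646, 0) = 0
Node u (S = 44.48): V_u = e^(−0.015)·[0.5446·14.4524 + 0.4554·5.0000] = 9.9969
Node d (S = 35.97): V_d = e^(−0.015)·[0.5446·5.0000 + 0.4554·0.0000] = 2.6826
Node 0 (S = 40): V_0 = e^(−0.015)·[0.5446·9.9969 + 0.4554·2.6826] = 6.5668

$6.57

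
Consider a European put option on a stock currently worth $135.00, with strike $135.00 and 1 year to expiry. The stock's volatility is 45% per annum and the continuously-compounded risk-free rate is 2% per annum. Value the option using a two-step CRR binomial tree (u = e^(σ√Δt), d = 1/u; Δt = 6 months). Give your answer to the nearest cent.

$19.77

CRR parameters: u = e^(σ√Δt) = e^(0.45·√0.5) = 1.3746, d = 1/u = 0.7275
Per-period rate: rΔt = 0.02·0.5 = 0.01, so R = e^0.01 = 1.0101
Risk-neutral probability p = (e^0.01 − 0.7275)/(1.3746 − 0.7275) = 0.2826/0.6472 = 0.4366
Terminal stock prices: S_uu = 255.1, S_ud = 135, S_dd = 71.44
Terminal payoffs (K − S): max(-120.1, 0) = 0, max(0, 0) = 0, max(63.56, 0) = 63.56
Node u (S = 185.6): V_u = e^(−0.01)·[0.4366·0.0000 + 0.5634·0.0000] = 0.0000
Node d (S = 98.21): V_d = e^(−0.01)·[0.4366·0.0000 + 0.5634·63.5585] = 35.4498
Node 0 (S = 135): V_0 = e^(−0.01)·[0.4366·0.0000 + 0.5634·35.4498] = 19.7721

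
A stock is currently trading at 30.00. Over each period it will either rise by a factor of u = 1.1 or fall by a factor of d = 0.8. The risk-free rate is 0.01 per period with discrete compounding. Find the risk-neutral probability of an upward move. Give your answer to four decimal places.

Risk-neutral probability p = (1 + 0.01 − 0.8)/(1.1 − 0.8) = 0.2100/0.3000 = 0.7000

p = 0.7000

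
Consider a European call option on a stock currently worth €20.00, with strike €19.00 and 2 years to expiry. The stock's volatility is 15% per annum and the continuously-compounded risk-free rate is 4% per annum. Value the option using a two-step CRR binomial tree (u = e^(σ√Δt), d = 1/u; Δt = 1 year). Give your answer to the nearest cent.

€3.08

CRR parameters: u = e^(σ√Δt) = e^(0.15·√1) = 1.1618, d = 1/u = 0.8607
Per-period rate: rΔt = 0.04·1 = 0.04, so R = e^0.04 = 1.0408
Risk-neutral probability p = (e^0.04 − 0.8607)/(1.1618 − 0.8607) = 0.1801/0.3011 = 0.5981
Terminal stock prices: S_uu = 27, S_ud = 20, S_dd = 14.82
Terminal payoffs (S − K): max(7.997, 0) = 7.997, max(1, 0) = 1, max(-4.184, 0) = 0
Node u (S = 23.24): V_u = e^(−0.04)·[0.5981·7.9972 + 0.4019·1.0000] = 4.9817
Node d (S = 17.21): V_d = e^(−0.04)·[0.5981·1.0000 + 0.4019·0.0000] = 0.5746
Node 0 (S = 20): V_0 = e^(−0.04)·[0.5981·4.9817 + 0.4019·0.5746] = 3.0846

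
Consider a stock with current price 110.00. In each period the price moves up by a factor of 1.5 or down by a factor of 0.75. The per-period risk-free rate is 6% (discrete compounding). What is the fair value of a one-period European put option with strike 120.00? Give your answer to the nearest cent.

Risk-neutral probability p = (1 + 0.06 − 0.75)/(1.5 − 0.75) = 0.3100/0.7500 = 0.4133
Terminal stock prices: S_u = 165, S_d = 82.5
Terminal payoffs (K − S): max(-45, 0) = 0, max(37.5, 0) = 37.5
Node 0 (S = 110): V_0 = 1/1.06·[0.4133·0.0000 + 0.5867·37.5000] = 20.7547

20.75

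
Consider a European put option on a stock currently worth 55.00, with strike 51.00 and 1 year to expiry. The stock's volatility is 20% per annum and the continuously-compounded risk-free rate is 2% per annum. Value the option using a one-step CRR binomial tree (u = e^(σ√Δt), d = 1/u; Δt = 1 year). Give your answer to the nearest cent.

CRR parameters: u = e^(σ√Δt) = e^(0.2·√1) = 1.2214, d = 1/u = 0.8187
Per-period rate: rΔt = 0.02·1 = 0.02, so R = e^0.02 = 1.0202
Risk-neutral probability p = (e^0.02 − 0.8187)/(1.2214 − 0.8187) = 0.2015/0.4027 = 0.5003
Terminal stock prices: S_u = 67.18, S_d = 45.03
Terminal payoffs (K − S): max(-16.18, 0) = 0, max(5.97, 0) = 5.97
Node 0 (S = 55): V_0 = e^(−0.02)·[0.5003·0.0000 + 0.4997·5.9698] = 2.9238

2.92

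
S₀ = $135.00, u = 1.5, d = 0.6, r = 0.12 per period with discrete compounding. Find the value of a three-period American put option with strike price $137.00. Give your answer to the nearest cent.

$25.81

Risk-neutral probability p = (1 + 0.12 − 0.6)/(1.5 − 0.6) = 0.5200/0.9000 = 0.5778
Terminal stock prices: S_uuu = 455.6, S_uud = 182.2, S_udd = 72.9, S_ddd = 29.16
Terminal payoffs (K − S): max(-318.6, 0) = 0, max(-45.25, 0) = 0, max(64.1, 0) = 64.1, max(107.8, 0) = 107.8
Node uu (S = 303.8): continuation = 1/1.12·[0.5778·0.0000 + 0.4222·0.0000] = 0.0000; exercise value = 0.0000 ≤ continuation, so V_uu = 0.0000
Node ud (S = 121.5): continuation = 1/1.12·[0.5778·0.0000 + 0.4222·64.1000] = 24.1647; exercise value = 15.5000 ≤ continuation, so V_ud = 24.1647
Node dd (S = 48.6): continuation = 1/1.12·[0.5778·64.1000 + 0.4222·107.8400] = 73.7214; exercise value = 88.4000 > continuation, so V_dd = 88.4000 (exercise)
Node u (S = 202.5): continuation = 1/1.12·[0.5778·0.0000 + 0.4222·24.1647] = 9.1097; exercise value = 0.0000 ≤ continuation, so V_u = 9.1097
Node d (S = 81): continuation = 1/1.12·[0.5778·24.1647 + 0.4222·88.4000] = 45.7913; exercise value = 56.0000 > continuation, so V_d = 56.0000 (exercise)
Node 0 (S = 135): continuation = 1/1.12·[0.5778·9.1097 + 0.4222·56.0000] = 25.8106; exercise value = 2.0000 ≤ continuation, so V_0 = 25.8106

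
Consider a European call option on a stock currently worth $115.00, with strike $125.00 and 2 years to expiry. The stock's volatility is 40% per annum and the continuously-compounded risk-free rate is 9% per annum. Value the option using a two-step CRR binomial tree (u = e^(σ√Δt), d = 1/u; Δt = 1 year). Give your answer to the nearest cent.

CRR parameters: u = e^(σ√Δt) = e^(0.4·√1) = 1.4918, d = 1/u = 0.6703
Per-period rate: rΔt = 0.09·1 = 0.09, so R = e^0.09 = 1.0942
Risk-neutral probability p = (e^0.09 − 0.6703)/(1.4918 − 0.6703) = 0.4239/0.8215 = 0.5159
Terminal stock prices: S_uu = 255.9, S_ud = 115, S_dd = 51.67
Terminal payoffs (S − K): max(130.9, 0) = 130.9, max(-10, 0) = 0, max(-73.33, 0) = 0
Node u (S = 171.6): V_u = e^(−0.09)·[0.5159·130.9372 + 0.4841·0.0000] = 61.7423
Node d (S = 77.09): V_d = e^(−0.09)·[0.5159·0.0000 + 0.4841·0.0000] = 0.0000
Node 0 (S = 115): V_0 = e^(−0.09)·[0.5159·61.7423 + 0.4841·0.0000] = 29.1141

$29.11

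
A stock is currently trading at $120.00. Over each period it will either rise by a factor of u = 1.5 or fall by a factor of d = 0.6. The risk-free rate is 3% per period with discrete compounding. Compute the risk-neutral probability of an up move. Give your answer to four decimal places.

p = 0.4778

Risk-neutral probability p = (1 + 0.03 − 0.6)/(1.5 − 0.6) = 0.4300/0.9000 = 0.4778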